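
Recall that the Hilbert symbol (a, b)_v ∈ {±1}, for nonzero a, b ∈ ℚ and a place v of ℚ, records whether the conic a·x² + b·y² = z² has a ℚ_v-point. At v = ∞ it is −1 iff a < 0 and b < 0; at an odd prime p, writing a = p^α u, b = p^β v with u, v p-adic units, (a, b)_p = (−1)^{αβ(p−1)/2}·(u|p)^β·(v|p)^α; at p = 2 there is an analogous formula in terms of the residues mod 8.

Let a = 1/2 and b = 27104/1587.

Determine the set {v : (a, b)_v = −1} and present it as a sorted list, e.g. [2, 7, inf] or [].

(a, b) ≡ (2, 42) mod (ℚ^×)²; places V = {2, 3, 7, 11, 23, ∞}.
(a,b)_11: α=0, u≡6; β=2, v≡5 (mod 11); (6|11)=-1, (5|11)=+1; sign (−1)^0·-1^2·+1^0 = +1.
(a,b)_7: α=0, u≡4; β=1, v≡3 (mod 7); (4|7)=+1, (3|7)=-1; sign (−1)^0·+1^1·-1^0 = +1.
(a,b)_∞: sgn(2)=+, sgn(42)=+, so +1.
(a,b)_23: α=0, u≡12; β=-2, v≡11 (mod 23); (12|23)=+1, (11|23)=-1; sign (−1)^0·+1^-2·-1^0 = +1.
(a,b)_2: α=-1, β=5; u≡1, v≡5 (mod 8); ε(u)ε(v)=0·0, αω(v)=-1·1, βω(u)=5·0; sum ≡ 1  ⇒  -1.
(a,b)_3: α=0, u≡2; β=-1, v≡2 (mod 3); (2|3)=-1, (2|3)=-1; sign (−1)^0·-1^-1·-1^0 = -1.
|Ram(2, 42)| = 2, even; anisotropic at {2, 3}.

[2, 3]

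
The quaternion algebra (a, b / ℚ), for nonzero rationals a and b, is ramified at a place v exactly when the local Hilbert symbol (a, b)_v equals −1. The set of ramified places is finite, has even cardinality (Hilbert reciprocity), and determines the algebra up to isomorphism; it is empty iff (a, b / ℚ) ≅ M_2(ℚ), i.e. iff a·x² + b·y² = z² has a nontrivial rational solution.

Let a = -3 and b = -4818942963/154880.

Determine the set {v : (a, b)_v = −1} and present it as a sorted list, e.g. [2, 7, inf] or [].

Mod squares: a ≡ -3, b ≡ -3672415. Check v ∈ {∞, 2, 3, 5, 11, 19, 29, 31, 43}.
v=2: v_2(a)=0, v_2(b)=-8; units ≡ 5, 1 (mod 8); ε·ε+αω+βω = 0·0+0·0+-8·1 ≡ 0  ⇒  (a,b)_2 = +1.
v=5: a=5^0·(≡2), b=5^-1·(≡2) mod 5; (2|5)=-1, (2|5)=-1; (−1)^{0·-1·2}·(-1)^-1·(-1)^0 = -1.
v=43: a=43^0·(≡40), b=43^1·(≡13) mod 43; (40|43)=+1, (13|43)=+1; (−1)^{0·1·21}·(+1)^1·(+1)^0 = +1.
v=∞: -3 < 0 and -3672415 < 0  ⇒  (a,b)_∞ = -1.
v=31: a=31^0·(≡28), b=31^1·(≡17) mod 31; (28|31)=+1, (17|31)=-1; (−1)^{0·1·15}·(+1)^1·(-1)^0 = +1.
v=19: a=19^0·(≡16), b=19^1·(≡13) mod 19; (16|19)=+1, (13|19)=-1; (−1)^{0·1·9}·(+1)^1·(-1)^0 = +1.
v=11: a=11^0·(≡8), b=11^-2·(≡3) mod 11; (8|11)=-1, (3|11)=+1; (−1)^{0·-2·5}·(-1)^-2·(+1)^0 = +1.
v=29: a=29^0·(≡26), b=29^1·(≡11) mod 29; (26|29)=-1, (11|29)=-1; (−1)^{0·1·14}·(-1)^1·(-1)^0 = -1.
v=3: a=3^1·(≡2), b=3^8·(≡2) mod 3; (2|3)=-1, (2|3)=-1; (−1)^{1·8·1}·(-1)^8·(-1)^1 = -1.
(-3, -3672415 / ℚ) ramifies at {3, 5, 29, ∞}: a division algebra.

[3, 5, 29, inf]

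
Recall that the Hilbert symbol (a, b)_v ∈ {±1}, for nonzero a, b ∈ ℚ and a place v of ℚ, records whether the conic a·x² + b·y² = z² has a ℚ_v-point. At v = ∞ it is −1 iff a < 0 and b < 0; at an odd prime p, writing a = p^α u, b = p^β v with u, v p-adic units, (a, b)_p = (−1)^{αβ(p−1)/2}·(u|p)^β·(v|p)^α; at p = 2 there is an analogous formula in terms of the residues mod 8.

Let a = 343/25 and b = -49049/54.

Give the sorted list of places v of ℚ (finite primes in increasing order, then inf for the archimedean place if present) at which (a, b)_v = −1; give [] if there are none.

[11, 13]

(a, b) ≡ (7, -6006) mod (ℚ^×)²; places V = {2, 3, 5, 7, 11, 13, ∞}.
(a,b)_3: α=0, u≡1; β=-3, v≡2 (mod 3); (1|3)=+1, (2|3)=-1; sign (−1)^0·+1^-3·-1^0 = +1.
(a,b)_11: α=0, u≡8; β=1, v≡4 (mod 11); (8|11)=-1, (4|11)=+1; sign (−1)^0·-1^1·+1^0 = -1.
(a,b)_2: α=0, β=-1; u≡7, v≡5 (mod 8); ε(u)ε(v)=1·0, αω(v)=0·1, βω(u)=-1·0; sum ≡ 0  ⇒  +1.
(a,b)_∞: sgn(7)=+, sgn(-6006)=−, so +1.
(a,b)_13: α=0, u≡8; β=1, v≡5 (mod 13); (8|13)=-1, (5|13)=-1; sign (−1)^0·-1^1·-1^0 = -1.
(a,b)_7: α=3, u≡2; β=3, v≡5 (mod 7); (2|7)=+1, (5|7)=-1; sign (−1)^1·+1^3·-1^3 = +1.
(a,b)_5: α=-2, u≡3; β=0, v≡4 (mod 5); (3|5)=-1, (4|5)=+1; sign (−1)^0·-1^0·+1^-2 = +1.
Ram(7, -6006) = {11, 13}; no ℚ_11-point on the conic.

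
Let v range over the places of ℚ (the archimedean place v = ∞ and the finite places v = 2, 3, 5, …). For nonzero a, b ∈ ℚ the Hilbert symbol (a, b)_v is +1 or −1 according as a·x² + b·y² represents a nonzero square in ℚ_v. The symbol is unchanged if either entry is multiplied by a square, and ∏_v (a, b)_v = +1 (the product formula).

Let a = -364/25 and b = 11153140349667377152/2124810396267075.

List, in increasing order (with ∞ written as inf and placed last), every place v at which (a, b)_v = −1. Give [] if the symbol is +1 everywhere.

(a, b) ≡ (-91, 3666) mod (ℚ^×)²; places V = {2, 3, 5, 7, 11, 13, 17, 31, 43, 47, ∞}.
(a,b)_47: α=0, u≡8; β=1, v≡46 (mod 47); (8|47)=+1, (46|47)=-1; sign (−1)^0·+1^1·-1^0 = +1.
(a,b)_3: α=0, u≡2; β=-3, v≡1 (mod 3); (2|3)=-1, (1|3)=+1; sign (−1)^0·-1^-3·+1^0 = -1.
(a,b)_∞: sgn(-91)=−, sgn(3666)=+, so +1.
(a,b)_43: α=0, u≡25; β=-2, v≡36 (mod 43); (25|43)=+1, (36|43)=+1; sign (−1)^0·+1^-2·+1^0 = +1.
(a,b)_7: α=1, u≡1; β=6, v≡5 (mod 7); (1|7)=+1, (5|7)=-1; sign (−1)^0·+1^6·-1^1 = -1.
(a,b)_17: α=0, u≡14; β=2, v≡10 (mod 17); (14|17)=-1, (10|17)=-1; sign (−1)^0·-1^2·-1^0 = +1.
(a,b)_2: α=2, β=29; u≡5, v≡1 (mod 8); ε(u)ε(v)=0·0, αω(v)=2·0, βω(u)=29·1; sum ≡ 1  ⇒  -1.
(a,b)_13: α=1, u≡2; β=1, v≡9 (mod 13); (2|13)=-1, (9|13)=+1; sign (−1)^0·-1^1·+1^1 = -1.
(a,b)_5: α=-2, u≡1; β=-2, v≡4 (mod 5); (1|5)=+1, (4|5)=+1; sign (−1)^0·+1^-2·+1^-2 = +1.
(a,b)_11: α=0, u≡7; β=-6, v≡5 (mod 11); (7|11)=-1, (5|11)=+1; sign (−1)^0·-1^-6·+1^0 = +1.
(a,b)_31: α=0, u≡9; β=-2, v≡28 (mod 31); (9|31)=+1, (28|31)=+1; sign (−1)^0·+1^-2·+1^0 = +1.
|Ram(-91, 3666)| = 4, even; anisotropic at {2, 3, 7, 13}.

[2, 3, 7, 13]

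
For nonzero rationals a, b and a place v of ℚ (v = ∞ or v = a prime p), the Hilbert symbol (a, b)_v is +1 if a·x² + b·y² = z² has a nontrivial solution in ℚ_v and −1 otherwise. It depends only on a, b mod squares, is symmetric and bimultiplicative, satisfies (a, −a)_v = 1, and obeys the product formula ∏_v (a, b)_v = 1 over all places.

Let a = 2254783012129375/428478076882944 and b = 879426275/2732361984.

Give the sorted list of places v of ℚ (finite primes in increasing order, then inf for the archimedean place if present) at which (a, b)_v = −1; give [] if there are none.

[2, 7, 13, 23]

Mod squares: a ≡ 7, b ≡ 299. Check v ∈ {∞, 2, 3, 5, 7, 11, 13, 23}.
v=11: a=11^-6·(≡6), b=11^-4·(≡10) mod 11; (6|11)=-1, (10|11)=-1; (−1)^{-6·-4·5}·(-1)^-4·(-1)^-6 = +1.
v=5: a=5^4·(≡3), b=5^2·(≡4) mod 5; (3|5)=-1, (4|5)=+1; (−1)^{4·2·2}·(-1)^2·(+1)^4 = +1.
v=7: a=7^9·(≡2), b=7^6·(≡3) mod 7; (2|7)=+1, (3|7)=-1; (−1)^{9·6·3}·(+1)^6·(-1)^9 = -1.
v=∞: 7 > 0 and 299 > 0  ⇒  (a,b)_∞ = +1.
v=2: v_2(a)=-12, v_2(b)=-8; units ≡ 7, 3 (mod 8); ε·ε+αω+βω = 1·1+-12·1+-8·0 ≡ 1  ⇒  (a,b)_2 = -1.
v=3: a=3^-10·(≡1), b=3^-6·(≡2) mod 3; (1|3)=+1, (2|3)=-1; (−1)^{-10·-6·1}·(+1)^-6·(-1)^-10 = +1.
v=23: a=23^2·(≡11), b=23^1·(≡4) mod 23; (11|23)=-1, (4|23)=+1; (−1)^{2·1·11}·(-1)^1·(+1)^2 = -1.
v=13: a=13^2·(≡2), b=13^1·(≡10) mod 13; (2|13)=-1, (10|13)=+1; (−1)^{2·1·6}·(-1)^1·(+1)^2 = -1.
Ram(7, 299) = {2, 7, 13, 23}; no ℚ_2-point on the conic.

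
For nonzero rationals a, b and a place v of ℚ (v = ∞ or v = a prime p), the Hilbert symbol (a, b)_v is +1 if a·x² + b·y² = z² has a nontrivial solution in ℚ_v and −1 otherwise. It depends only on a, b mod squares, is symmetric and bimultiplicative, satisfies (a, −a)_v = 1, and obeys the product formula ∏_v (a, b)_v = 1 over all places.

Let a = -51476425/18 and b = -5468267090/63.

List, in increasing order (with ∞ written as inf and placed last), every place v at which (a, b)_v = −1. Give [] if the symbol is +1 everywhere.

[11, inf]

(a, b) ≡ (-34034, -15470) mod (ℚ^×)²; places V = {2, 3, 5, 7, 11, 13, 17, ∞}.
(a,b)_11: α=3, u≡8; β=4, v≡6 (mod 11); (8|11)=-1, (6|11)=-1; sign (−1)^0·-1^4·-1^3 = -1.
(a,b)_5: α=2, u≡1; β=1, v≡4 (mod 5); (1|5)=+1, (4|5)=+1; sign (−1)^0·+1^1·+1^2 = +1.
(a,b)_17: α=1, u≡15; β=1, v≡15 (mod 17); (15|17)=+1, (15|17)=+1; sign (−1)^0·+1^1·+1^1 = +1.
(a,b)_3: α=-2, u≡1; β=-2, v≡1 (mod 3); (1|3)=+1, (1|3)=+1; sign (−1)^0·+1^-2·+1^-2 = +1.
(a,b)_13: α=1, u≡2; β=3, v≡8 (mod 13); (2|13)=-1, (8|13)=-1; sign (−1)^0·-1^3·-1^1 = +1.
(a,b)_2: α=-1, β=1; u≡7, v≡1 (mod 8); ε(u)ε(v)=1·0, αω(v)=-1·0, βω(u)=1·0; sum ≡ 0  ⇒  +1.
(a,b)_7: α=1, u≡3; β=-1, v≡4 (mod 7); (3|7)=-1, (4|7)=+1; sign (−1)^1·-1^-1·+1^1 = +1.
(a,b)_∞: sgn(-34034)=−, sgn(-15470)=−, so -1.
(-34034, -15470 / ℚ) ramifies at {11, ∞}: a division algebra.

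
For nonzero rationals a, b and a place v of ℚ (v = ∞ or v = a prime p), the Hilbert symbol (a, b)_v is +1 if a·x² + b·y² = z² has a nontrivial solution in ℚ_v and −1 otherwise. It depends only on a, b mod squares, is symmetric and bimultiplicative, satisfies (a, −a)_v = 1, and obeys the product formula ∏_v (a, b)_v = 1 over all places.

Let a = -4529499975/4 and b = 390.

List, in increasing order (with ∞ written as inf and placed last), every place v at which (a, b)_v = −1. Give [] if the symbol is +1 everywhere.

[3, 13]

Mod squares: a ≡ -2431, b ≡ 390. Check v ∈ {∞, 2, 3, 5, 7, 11, 13, 17}.
v=5: a=5^2·(≡4), b=5^1·(≡3) mod 5; (4|5)=+1, (3|5)=-1; (−1)^{2·1·2}·(+1)^1·(-1)^2 = +1.
v=3: a=3^2·(≡2), b=3^1·(≡1) mod 3; (2|3)=-1, (1|3)=+1; (−1)^{2·1·1}·(-1)^1·(+1)^2 = -1.
v=17: a=17^1·(≡3), b=17^0·(≡16) mod 17; (3|17)=-1, (16|17)=+1; (−1)^{1·0·8}·(-1)^0·(+1)^1 = +1.
v=11: a=11^1·(≡8), b=11^0·(≡5) mod 11; (8|11)=-1, (5|11)=+1; (−1)^{1·0·5}·(-1)^0·(+1)^1 = +1.
v=13: a=13^3·(≡2), b=13^1·(≡4) mod 13; (2|13)=-1, (4|13)=+1; (−1)^{3·1·6}·(-1)^1·(+1)^3 = -1.
v=2: v_2(a)=-2, v_2(b)=1; units ≡ 1, 3 (mod 8); ε·ε+αω+βω = 0·1+-2·1+1·0 ≡ 0  ⇒  (a,b)_2 = +1.
v=7: a=7^2·(≡3), b=7^0·(≡5) mod 7; (3|7)=-1, (5|7)=-1; (−1)^{2·0·3}·(-1)^0·(-1)^2 = +1.
v=∞: -2431 < 0 and 390 > 0  ⇒  (a,b)_∞ = +1.
(-2431, 390 / ℚ) ramifies at {3, 13}: a division algebra.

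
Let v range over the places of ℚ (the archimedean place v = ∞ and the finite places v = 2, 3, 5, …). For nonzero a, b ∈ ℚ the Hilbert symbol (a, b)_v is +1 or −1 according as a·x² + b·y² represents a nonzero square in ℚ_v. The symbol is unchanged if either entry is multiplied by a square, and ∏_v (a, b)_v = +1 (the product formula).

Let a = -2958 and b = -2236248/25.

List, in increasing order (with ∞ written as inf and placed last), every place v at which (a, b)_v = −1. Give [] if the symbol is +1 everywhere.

Mod squares: a ≡ -2958, b ≡ -6902. Check v ∈ {∞, 2, 3, 5, 7, 17, 29}.
v=7: a=7^0·(≡3), b=7^1·(≡4) mod 7; (3|7)=-1, (4|7)=+1; (−1)^{0·1·3}·(-1)^1·(+1)^0 = -1.
v=17: a=17^1·(≡13), b=17^1·(≡13) mod 17; (13|17)=+1, (13|17)=+1; (−1)^{1·1·8}·(+1)^1·(+1)^1 = +1.
v=29: a=29^1·(≡14), b=29^1·(≡22) mod 29; (14|29)=-1, (22|29)=+1; (−1)^{1·1·14}·(-1)^1·(+1)^1 = -1.
v=3: a=3^1·(≡1), b=3^4·(≡1) mod 3; (1|3)=+1, (1|3)=+1; (−1)^{1·4·1}·(+1)^4·(+1)^1 = +1.
v=∞: -2958 < 0 and -6902 < 0  ⇒  (a,b)_∞ = -1.
v=2: v_2(a)=1, v_2(b)=3; units ≡ 1, 5 (mod 8); ε·ε+αω+βω = 0·0+1·1+3·0 ≡ 1  ⇒  (a,b)_2 = -1.
v=5: a=5^0·(≡2), b=5^-2·(≡2) mod 5; (2|5)=-1, (2|5)=-1; (−1)^{0·-2·2}·(-1)^-2·(-1)^0 = +1.
(-2958, -6902 / ℚ) ramifies at {2, 7, 29, ∞}: a division algebra.

[2, 7, 29, inf]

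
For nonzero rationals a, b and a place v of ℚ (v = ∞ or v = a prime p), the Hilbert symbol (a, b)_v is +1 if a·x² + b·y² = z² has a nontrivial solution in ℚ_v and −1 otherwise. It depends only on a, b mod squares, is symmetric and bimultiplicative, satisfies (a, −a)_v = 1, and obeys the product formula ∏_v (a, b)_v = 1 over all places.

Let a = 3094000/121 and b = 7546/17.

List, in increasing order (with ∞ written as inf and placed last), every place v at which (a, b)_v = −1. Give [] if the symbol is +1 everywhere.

(a, b) ≡ (7735, 2618) mod (ℚ^×)²; places V = {2, 5, 7, 11, 13, 17, ∞}.
(a,b)_17: α=1, u≡16; β=-1, v≡15 (mod 17); (16|17)=+1, (15|17)=+1; sign (−1)^0·+1^-1·+1^1 = +1.
(a,b)_∞: sgn(7735)=+, sgn(2618)=+, so +1.
(a,b)_2: α=4, β=1; u≡7, v≡5 (mod 8); ε(u)ε(v)=1·0, αω(v)=4·1, βω(u)=1·0; sum ≡ 0  ⇒  +1.
(a,b)_13: α=1, u≡12; β=0, v≡8 (mod 13); (12|13)=+1, (8|13)=-1; sign (−1)^0·+1^0·-1^1 = -1.
(a,b)_5: α=3, u≡2; β=0, v≡3 (mod 5); (2|5)=-1, (3|5)=-1; sign (−1)^0·-1^0·-1^3 = -1.
(a,b)_11: α=-2, u≡8; β=1, v≡8 (mod 11); (8|11)=-1, (8|11)=-1; sign (−1)^0·-1^1·-1^-2 = -1.
(a,b)_7: α=1, u≡3; β=3, v≡5 (mod 7); (3|7)=-1, (5|7)=-1; sign (−1)^1·-1^3·-1^1 = -1.
Ram(7735, 2618) = {5, 7, 11, 13}; no ℚ_5-point on the conic.

[5, 7, 11, 13]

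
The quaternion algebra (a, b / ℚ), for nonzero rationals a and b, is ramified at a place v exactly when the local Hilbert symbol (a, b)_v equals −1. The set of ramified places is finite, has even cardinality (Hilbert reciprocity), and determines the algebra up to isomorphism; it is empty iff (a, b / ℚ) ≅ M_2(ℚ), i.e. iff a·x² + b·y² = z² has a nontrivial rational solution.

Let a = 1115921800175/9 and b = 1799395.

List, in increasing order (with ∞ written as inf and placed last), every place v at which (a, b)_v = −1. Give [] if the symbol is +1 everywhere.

[2, 5, 7, 13, 19, 29, 31, 47]

(a, b) ≡ (119567, 1799395) mod (ℚ^×)²; places V = {2, 3, 5, 7, 13, 19, 29, 31, 47, ∞}.
(a,b)_5: α=2, u≡3; β=1, v≡4 (mod 5); (3|5)=-1, (4|5)=+1; sign (−1)^0·-1^1·+1^2 = -1.
(a,b)_13: α=2, u≡5; β=1, v≡4 (mod 13); (5|13)=-1, (4|13)=+1; sign (−1)^0·-1^1·+1^2 = -1.
(a,b)_3: α=-2, u≡2; β=0, v≡1 (mod 3); (2|3)=-1, (1|3)=+1; sign (−1)^0·-1^0·+1^-2 = +1.
(a,b)_47: α=2, u≡11; β=1, v≡27 (mod 47); (11|47)=-1, (27|47)=+1; sign (−1)^0·-1^1·+1^2 = -1.
(a,b)_7: α=1, u≡1; β=0, v≡3 (mod 7); (1|7)=+1, (3|7)=-1; sign (−1)^0·+1^0·-1^1 = -1.
(a,b)_19: α=1, u≡5; β=1, v≡9 (mod 19); (5|19)=+1, (9|19)=+1; sign (−1)^1·+1^1·+1^1 = -1.
(a,b)_31: α=1, u≡11; β=1, v≡13 (mod 31); (11|31)=-1, (13|31)=-1; sign (−1)^1·-1^1·-1^1 = -1.
(a,b)_2: α=0, β=0; u≡7, v≡3 (mod 8); ε(u)ε(v)=1·1, αω(v)=0·1, βω(u)=0·0; sum ≡ 1  ⇒  -1.
(a,b)_∞: sgn(119567)=+, sgn(1799395)=+, so +1.
(a,b)_29: α=1, u≡4; β=0, v≡3 (mod 29); (4|29)=+1, (3|29)=-1; sign (−1)^0·+1^0·-1^1 = -1.
(119567, 1799395 / ℚ) ramifies at {2, 5, 7, 13, 19, 29, 31, 47}: a division algebra.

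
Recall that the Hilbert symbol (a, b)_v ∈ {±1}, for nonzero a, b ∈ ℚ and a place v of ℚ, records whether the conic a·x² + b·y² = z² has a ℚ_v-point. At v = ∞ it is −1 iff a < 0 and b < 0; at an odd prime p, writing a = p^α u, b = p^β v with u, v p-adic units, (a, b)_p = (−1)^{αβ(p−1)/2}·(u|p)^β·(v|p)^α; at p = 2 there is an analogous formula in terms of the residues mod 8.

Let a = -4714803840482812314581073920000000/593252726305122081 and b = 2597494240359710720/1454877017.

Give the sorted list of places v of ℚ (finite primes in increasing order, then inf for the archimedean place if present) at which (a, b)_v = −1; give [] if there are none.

(a, b) ≡ (-7130, 299710) mod (ℚ^×)²; places V = {2, 3, 5, 7, 11, 17, 19, 23, 29, 31, 41, 43, ∞}.
(a,b)_29: α=-8, u≡9; β=-4, v≡28 (mod 29); (9|29)=+1, (28|29)=+1; sign (−1)^0·+1^-4·+1^-8 = +1.
(a,b)_3: α=-4, u≡1; β=0, v≡1 (mod 3); (1|3)=+1, (1|3)=+1; sign (−1)^0·+1^0·+1^-4 = +1.
(a,b)_19: α=4, u≡15; β=2, v≡16 (mod 19); (15|19)=-1, (16|19)=+1; sign (−1)^0·-1^2·+1^4 = +1.
(a,b)_2: α=23, β=15; u≡3, v≡7 (mod 8); ε(u)ε(v)=1·1, αω(v)=23·0, βω(u)=15·1; sum ≡ 0  ⇒  +1.
(a,b)_41: α=2, u≡36; β=1, v≡38 (mod 41); (36|41)=+1, (38|41)=-1; sign (−1)^0·+1^1·-1^2 = +1.
(a,b)_17: α=0, u≡5; β=-1, v≡13 (mod 17); (5|17)=-1, (13|17)=+1; sign (−1)^0·-1^-1·+1^0 = -1.
(a,b)_5: α=7, u≡4; β=1, v≡2 (mod 5); (4|5)=+1, (2|5)=-1; sign (−1)^0·+1^1·-1^7 = -1.
(a,b)_∞: sgn(-7130)=−, sgn(299710)=+, so +1.
(a,b)_31: α=3, u≡20; β=2, v≡14 (mod 31); (20|31)=+1, (14|31)=+1; sign (−1)^0·+1^2·+1^3 = +1.
(a,b)_7: α=2, u≡6; β=2, v≡6 (mod 7); (6|7)=-1, (6|7)=-1; sign (−1)^0·-1^2·-1^2 = +1.
(a,b)_11: α=-4, u≡3; β=-2, v≡4 (mod 11); (3|11)=+1, (4|11)=+1; sign (−1)^0·+1^-2·+1^-4 = +1.
(a,b)_43: α=2, u≡3; β=1, v≡38 (mod 43); (3|43)=-1, (38|43)=+1; sign (−1)^0·-1^1·+1^2 = -1.
(a,b)_23: α=3, u≡13; β=2, v≡11 (mod 23); (13|23)=+1, (11|23)=-1; sign (−1)^0·+1^2·-1^3 = -1.
Ram(-7130, 299710) = {5, 17, 23, 43}; no ℚ_5-point on the conic.

[5, 17, 23, 43]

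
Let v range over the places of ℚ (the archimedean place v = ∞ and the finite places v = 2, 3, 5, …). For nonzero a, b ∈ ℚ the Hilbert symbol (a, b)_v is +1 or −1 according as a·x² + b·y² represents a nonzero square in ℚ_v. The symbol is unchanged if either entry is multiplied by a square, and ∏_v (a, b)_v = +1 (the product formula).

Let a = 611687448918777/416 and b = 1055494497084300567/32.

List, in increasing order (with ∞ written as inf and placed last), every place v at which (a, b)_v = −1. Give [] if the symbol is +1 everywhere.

Mod squares: a ≡ 1682538, b ≡ 2014. Check v ∈ {∞, 2, 3, 7, 11, 13, 17, 19, 37, 43, 53}.
v=∞: 1682538 > 0 and 2014 > 0  ⇒  (a,b)_∞ = +1.
v=11: a=11^1·(≡3), b=11^0·(≡3) mod 11; (3|11)=+1, (3|11)=+1; (−1)^{1·0·5}·(+1)^0·(+1)^1 = +1.
v=37: a=37^1·(≡11), b=37^2·(≡9) mod 37; (11|37)=+1, (9|37)=+1; (−1)^{1·2·18}·(+1)^2·(+1)^1 = +1.
v=53: a=53^1·(≡9), b=53^1·(≡7) mod 53; (9|53)=+1, (7|53)=+1; (−1)^{1·1·26}·(+1)^1·(+1)^1 = +1.
v=3: a=3^1·(≡2), b=3^4·(≡1) mod 3; (2|3)=-1, (1|3)=+1; (−1)^{1·4·1}·(-1)^4·(+1)^1 = +1.
v=19: a=19^2·(≡18), b=19^3·(≡6) mod 19; (18|19)=-1, (6|19)=+1; (−1)^{2·3·9}·(-1)^3·(+1)^2 = -1.
v=17: a=17^2·(≡10), b=17^2·(≡9) mod 17; (10|17)=-1, (9|17)=+1; (−1)^{2·2·8}·(-1)^2·(+1)^2 = +1.
v=43: a=43^2·(≡34), b=43^2·(≡4) mod 43; (34|43)=-1, (4|43)=+1; (−1)^{2·2·21}·(-1)^2·(+1)^2 = +1.
v=13: a=13^-1·(≡6), b=13^0·(≡10) mod 13; (6|13)=-1, (10|13)=+1; (−1)^{-1·0·6}·(-1)^0·(+1)^-1 = +1.
v=7: a=7^2·(≡4), b=7^2·(≡3) mod 7; (4|7)=+1, (3|7)=-1; (−1)^{2·2·3}·(+1)^2·(-1)^2 = +1.
v=2: v_2(a)=-5, v_2(b)=-5; units ≡ 5, 7 (mod 8); ε·ε+αω+βω = 0·1+-5·0+-5·1 ≡ 1  ⇒  (a,b)_2 = -1.
Ram(1682538, 2014) = {2, 19}; no ℚ_2-point on the conic.

[2, 19]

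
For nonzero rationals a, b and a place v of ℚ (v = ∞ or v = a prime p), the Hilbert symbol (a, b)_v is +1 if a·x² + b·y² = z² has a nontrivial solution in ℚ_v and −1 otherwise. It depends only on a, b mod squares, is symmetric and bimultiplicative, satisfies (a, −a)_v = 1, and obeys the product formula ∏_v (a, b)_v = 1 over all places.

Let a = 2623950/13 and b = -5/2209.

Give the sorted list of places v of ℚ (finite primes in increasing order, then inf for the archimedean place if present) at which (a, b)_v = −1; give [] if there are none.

[13, 17]

Mod squares: a ≡ 3094, b ≡ -5. Check v ∈ {∞, 2, 3, 5, 7, 13, 17, 47}.
v=7: a=7^3·(≡1), b=7^0·(≡4) mod 7; (1|7)=+1, (4|7)=+1; (−1)^{3·0·3}·(+1)^0·(+1)^3 = +1.
v=13: a=13^-1·(≡4), b=13^0·(≡5) mod 13; (4|13)=+1, (5|13)=-1; (−1)^{-1·0·6}·(+1)^0·(-1)^-1 = -1.
v=2: v_2(a)=1, v_2(b)=0; units ≡ 3, 3 (mod 8); ε·ε+αω+βω = 1·1+1·1+0·1 ≡ 0  ⇒  (a,b)_2 = +1.
v=∞: 3094 > 0 and -5 < 0  ⇒  (a,b)_∞ = +1.
v=17: a=17^1·(≡11), b=17^0·(≡5) mod 17; (11|17)=-1, (5|17)=-1; (−1)^{1·0·8}·(-1)^0·(-1)^1 = -1.
v=5: a=5^2·(≡1), b=5^1·(≡1) mod 5; (1|5)=+1, (1|5)=+1; (−1)^{2·1·2}·(+1)^1·(+1)^2 = +1.
v=47: a=47^0·(≡46), b=47^-2·(≡42) mod 47; (46|47)=-1, (42|47)=+1; (−1)^{0·-2·23}·(-1)^-2·(+1)^0 = +1.
v=3: a=3^2·(≡1), b=3^0·(≡1) mod 3; (1|3)=+1, (1|3)=+1; (−1)^{2·0·1}·(+1)^0·(+1)^2 = +1.
|Ram(3094, -5)| = 2, even; anisotropic at {13, 17}.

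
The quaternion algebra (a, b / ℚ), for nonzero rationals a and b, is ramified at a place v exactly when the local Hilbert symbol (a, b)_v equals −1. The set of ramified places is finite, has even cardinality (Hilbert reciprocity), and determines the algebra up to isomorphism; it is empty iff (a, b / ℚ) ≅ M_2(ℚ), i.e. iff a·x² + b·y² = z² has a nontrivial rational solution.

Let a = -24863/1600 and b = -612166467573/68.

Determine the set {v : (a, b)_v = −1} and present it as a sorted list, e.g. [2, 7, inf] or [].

[19, 41, 47, inf]

(a, b) ≡ (-47, -622421) mod (ℚ^×)²; places V = {2, 3, 5, 17, 19, 23, 29, 41, 47, ∞}.
(a,b)_47: α=1, u≡41; β=3, v≡31 (mod 47); (41|47)=-1, (31|47)=-1; sign (−1)^1·-1^3·-1^1 = -1.
(a,b)_2: α=-6, β=-2; u≡1, v≡3 (mod 8); ε(u)ε(v)=0·1, αω(v)=-6·1, βω(u)=-2·0; sum ≡ 0  ⇒  +1.
(a,b)_3: α=0, u≡1; β=2, v≡1 (mod 3); (1|3)=+1, (1|3)=+1; sign (−1)^0·+1^2·+1^0 = +1.
(a,b)_41: α=0, u≡24; β=1, v≡13 (mod 41); (24|41)=-1, (13|41)=-1; sign (−1)^0·-1^1·-1^0 = -1.
(a,b)_17: α=0, u≡4; β=-1, v≡12 (mod 17); (4|17)=+1, (12|17)=-1; sign (−1)^0·+1^-1·-1^0 = +1.
(a,b)_23: α=2, u≡7; β=0, v≡17 (mod 23); (7|23)=-1, (17|23)=-1; sign (−1)^0·-1^0·-1^2 = +1.
(a,b)_5: α=-2, u≡3; β=0, v≡4 (mod 5); (3|5)=-1, (4|5)=+1; sign (−1)^0·-1^0·+1^-2 = +1.
(a,b)_29: α=0, u≡27; β=2, v≡5 (mod 29); (27|29)=-1, (5|29)=+1; sign (−1)^0·-1^2·+1^0 = +1.
(a,b)_19: α=0, u≡2; β=1, v≡16 (mod 19); (2|19)=-1, (16|19)=+1; sign (−1)^0·-1^1·+1^0 = -1.
(a,b)_∞: sgn(-47)=−, sgn(-622421)=−, so -1.
|Ram(-47, -622421)| = 4, even; anisotropic at {19, 41, 47, ∞}.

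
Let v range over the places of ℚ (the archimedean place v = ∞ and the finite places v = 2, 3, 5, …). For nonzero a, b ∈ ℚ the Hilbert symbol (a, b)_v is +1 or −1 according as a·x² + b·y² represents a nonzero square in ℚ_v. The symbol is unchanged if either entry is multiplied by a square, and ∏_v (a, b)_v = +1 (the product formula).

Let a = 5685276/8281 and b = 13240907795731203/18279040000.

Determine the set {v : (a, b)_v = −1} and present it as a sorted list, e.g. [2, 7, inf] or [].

[2, 3, 17, 29]

(a, b) ≡ (1479, 3) mod (ℚ^×)²; places V = {2, 3, 5, 7, 13, 17, 23, 29, 31, ∞}.
(a,b)_31: α=2, u≡22; β=2, v≡6 (mod 31); (22|31)=-1, (6|31)=-1; sign (−1)^0·-1^2·-1^2 = +1.
(a,b)_17: α=1, u≡2; β=2, v≡11 (mod 17); (2|17)=+1, (11|17)=-1; sign (−1)^0·+1^2·-1^1 = -1.
(a,b)_13: α=-2, u≡9; β=-4, v≡12 (mod 13); (9|13)=+1, (12|13)=+1; sign (−1)^0·+1^-4·+1^-2 = +1.
(a,b)_3: α=1, u≡1; β=7, v≡1 (mod 3); (1|3)=+1, (1|3)=+1; sign (−1)^1·+1^7·+1^1 = -1.
(a,b)_2: α=2, β=-10; u≡7, v≡3 (mod 8); ε(u)ε(v)=1·1, αω(v)=2·1, βω(u)=-10·0; sum ≡ 1  ⇒  -1.
(a,b)_5: α=0, u≡1; β=-4, v≡2 (mod 5); (1|5)=+1, (2|5)=-1; sign (−1)^0·+1^-4·-1^0 = +1.
(a,b)_7: α=-2, u≡2; β=2, v≡5 (mod 7); (2|7)=+1, (5|7)=-1; sign (−1)^0·+1^2·-1^-2 = +1.
(a,b)_29: α=1, u≡22; β=2, v≡2 (mod 29); (22|29)=+1, (2|29)=-1; sign (−1)^0·+1^2·-1^1 = -1.
(a,b)_∞: sgn(1479)=+, sgn(3)=+, so +1.
(a,b)_23: α=0, u≡21; β=2, v≡1 (mod 23); (21|23)=-1, (1|23)=+1; sign (−1)^0·-1^2·+1^0 = +1.
Ram(1479, 3) = {2, 3, 17, 29}; no ℚ_2-point on the conic.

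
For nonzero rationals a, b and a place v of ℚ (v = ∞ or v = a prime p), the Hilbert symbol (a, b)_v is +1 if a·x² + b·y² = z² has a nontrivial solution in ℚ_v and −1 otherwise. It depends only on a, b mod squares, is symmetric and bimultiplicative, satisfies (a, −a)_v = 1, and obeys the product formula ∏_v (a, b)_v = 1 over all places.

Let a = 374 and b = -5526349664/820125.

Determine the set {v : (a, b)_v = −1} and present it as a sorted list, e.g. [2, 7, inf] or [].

[2, 17]

Mod squares: a ≡ 374, b ≡ -1870. Check v ∈ {∞, 2, 3, 5, 11, 17, 31}.
v=11: a=11^1·(≡1), b=11^1·(≡7) mod 11; (1|11)=+1, (7|11)=-1; (−1)^{1·1·5}·(+1)^1·(-1)^1 = +1.
v=5: a=5^0·(≡4), b=5^-3·(≡1) mod 5; (4|5)=+1, (1|5)=+1; (−1)^{0·-3·2}·(+1)^-3·(+1)^0 = +1.
v=2: v_2(a)=1, v_2(b)=5; units ≡ 3, 1 (mod 8); ε·ε+αω+βω = 1·0+1·0+5·1 ≡ 1  ⇒  (a,b)_2 = -1.
v=3: a=3^0·(≡2), b=3^-8·(≡2) mod 3; (2|3)=-1, (2|3)=-1; (−1)^{0·-8·1}·(-1)^-8·(-1)^0 = +1.
v=17: a=17^1·(≡5), b=17^1·(≡9) mod 17; (5|17)=-1, (9|17)=+1; (−1)^{1·1·8}·(-1)^1·(+1)^1 = -1.
v=31: a=31^0·(≡2), b=31^4·(≡17) mod 31; (2|31)=+1, (17|31)=-1; (−1)^{0·4·15}·(+1)^4·(-1)^0 = +1.
v=∞: 374 > 0 and -1870 < 0  ⇒  (a,b)_∞ = +1.
|Ram(374, -1870)| = 2, even; anisotropic at {2, 17}.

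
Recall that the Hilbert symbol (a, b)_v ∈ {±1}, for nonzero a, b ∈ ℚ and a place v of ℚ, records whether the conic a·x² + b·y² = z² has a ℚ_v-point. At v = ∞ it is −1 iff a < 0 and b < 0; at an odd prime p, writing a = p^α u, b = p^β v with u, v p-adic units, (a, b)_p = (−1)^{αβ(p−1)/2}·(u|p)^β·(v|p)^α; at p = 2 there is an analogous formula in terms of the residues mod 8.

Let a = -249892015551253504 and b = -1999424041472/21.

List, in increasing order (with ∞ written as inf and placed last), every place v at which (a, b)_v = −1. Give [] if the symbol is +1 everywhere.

(a, b) ≡ (-62491, -42) mod (ℚ^×)²; places V = {2, 3, 7, 11, 13, 19, 23, ∞}.
(a,b)_23: α=3, u≡21; β=2, v≡4 (mod 23); (21|23)=-1, (4|23)=+1; sign (−1)^0·-1^2·+1^3 = +1.
(a,b)_∞: sgn(-62491)=−, sgn(-42)=−, so -1.
(a,b)_2: α=10, β=9; u≡5, v≡3 (mod 8); ε(u)ε(v)=0·1, αω(v)=10·1, βω(u)=9·1; sum ≡ 1  ⇒  -1.
(a,b)_11: α=3, u≡7; β=2, v≡7 (mod 11); (7|11)=-1, (7|11)=-1; sign (−1)^0·-1^2·-1^3 = -1.
(a,b)_3: α=0, u≡2; β=-1, v≡1 (mod 3); (2|3)=-1, (1|3)=+1; sign (−1)^0·-1^-1·+1^0 = -1.
(a,b)_7: α=0, u≡5; β=-1, v≡1 (mod 7); (5|7)=-1, (1|7)=+1; sign (−1)^0·-1^-1·+1^0 = -1.
(a,b)_19: α=3, u≡16; β=2, v≡2 (mod 19); (16|19)=+1, (2|19)=-1; sign (−1)^0·+1^2·-1^3 = -1.
(a,b)_13: α=3, u≡10; β=2, v≡9 (mod 13); (10|13)=+1, (9|13)=+1; sign (−1)^0·+1^2·+1^3 = +1.
(-62491, -42 / ℚ) ramifies at {2, 3, 7, 11, 19, ∞}: a division algebra.

[2, 3, 7, 11, 19, inf]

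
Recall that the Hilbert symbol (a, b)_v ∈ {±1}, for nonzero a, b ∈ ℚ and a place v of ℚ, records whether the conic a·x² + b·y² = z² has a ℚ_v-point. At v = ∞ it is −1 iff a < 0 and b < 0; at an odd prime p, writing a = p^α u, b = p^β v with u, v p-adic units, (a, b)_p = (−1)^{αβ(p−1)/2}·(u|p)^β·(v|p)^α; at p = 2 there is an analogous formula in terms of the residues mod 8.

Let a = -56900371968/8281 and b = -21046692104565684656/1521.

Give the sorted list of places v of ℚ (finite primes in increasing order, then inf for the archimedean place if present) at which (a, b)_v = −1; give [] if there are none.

(a, b) ≡ (-22678, -11) mod (ℚ^×)²; places V = {2, 3, 7, 11, 13, 17, 23, 29, 31, ∞}.
(a,b)_17: α=1, u≡15; β=4, v≡10 (mod 17); (15|17)=+1, (10|17)=-1; sign (−1)^0·+1^4·-1^1 = -1.
(a,b)_∞: sgn(-22678)=−, sgn(-11)=−, so -1.
(a,b)_13: α=-2, u≡8; β=-2, v≡2 (mod 13); (8|13)=-1, (2|13)=-1; sign (−1)^0·-1^-2·-1^-2 = +1.
(a,b)_2: α=9, β=4; u≡5, v≡5 (mod 8); ε(u)ε(v)=0·0, αω(v)=9·1, βω(u)=4·1; sum ≡ 1  ⇒  -1.
(a,b)_29: α=1, u≡13; β=2, v≡19 (mod 29); (13|29)=+1, (19|29)=-1; sign (−1)^0·+1^2·-1^1 = -1.
(a,b)_7: α=-2, u≡1; β=0, v≡3 (mod 7); (1|7)=+1, (3|7)=-1; sign (−1)^0·+1^0·-1^-2 = +1.
(a,b)_23: α=1, u≡4; β=0, v≡9 (mod 23); (4|23)=+1, (9|23)=+1; sign (−1)^0·+1^0·+1^1 = +1.
(a,b)_11: α=2, u≡9; β=7, v≡8 (mod 11); (9|11)=+1, (8|11)=-1; sign (−1)^0·+1^7·-1^2 = +1.
(a,b)_3: α=4, u≡2; β=-2, v≡1 (mod 3); (2|3)=-1, (1|3)=+1; sign (−1)^0·-1^-2·+1^4 = +1.
(a,b)_31: α=0, u≡16; β=2, v≡2 (mod 31); (16|31)=+1, (2|31)=+1; sign (−1)^0·+1^2·+1^0 = +1.
|Ram(-22678, -11)| = 4, even; anisotropic at {2, 17, 29, ∞}.

[2, 17, 29, inf]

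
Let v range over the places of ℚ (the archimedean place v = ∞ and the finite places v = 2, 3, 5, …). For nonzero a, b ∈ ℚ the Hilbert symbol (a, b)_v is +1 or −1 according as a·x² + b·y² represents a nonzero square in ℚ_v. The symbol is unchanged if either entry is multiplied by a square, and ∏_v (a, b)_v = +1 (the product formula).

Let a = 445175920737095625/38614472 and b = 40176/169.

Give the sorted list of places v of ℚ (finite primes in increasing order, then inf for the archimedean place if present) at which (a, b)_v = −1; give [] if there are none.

[31, 37]

(a, b) ≡ (1034594, 31) mod (ℚ^×)²; places V = {2, 3, 5, 7, 11, 13, 19, 31, 37, 41, ∞}.
(a,b)_5: α=4, u≡4; β=0, v≡4 (mod 5); (4|5)=+1, (4|5)=+1; sign (−1)^0·+1^0·+1^4 = +1.
(a,b)_7: α=2, u≡4; β=0, v≡3 (mod 7); (4|7)=+1, (3|7)=-1; sign (−1)^0·+1^0·-1^2 = +1.
(a,b)_3: α=4, u≡2; β=4, v≡1 (mod 3); (2|3)=-1, (1|3)=+1; sign (−1)^0·-1^4·+1^4 = +1.
(a,b)_31: α=3, u≡8; β=1, v≡4 (mod 31); (8|31)=+1, (4|31)=+1; sign (−1)^1·+1^1·+1^3 = -1.
(a,b)_11: α=1, u≡4; β=0, v≡1 (mod 11); (4|11)=+1, (1|11)=+1; sign (−1)^0·+1^0·+1^1 = +1.
(a,b)_37: α=1, u≡7; β=0, v≡5 (mod 37); (7|37)=+1, (5|37)=-1; sign (−1)^0·+1^0·-1^1 = -1.
(a,b)_19: α=2, u≡11; β=0, v≡14 (mod 19); (11|19)=+1, (14|19)=-1; sign (−1)^0·+1^0·-1^2 = +1.
(a,b)_2: α=-3, β=4; u≡1, v≡7 (mod 8); ε(u)ε(v)=0·1, αω(v)=-3·0, βω(u)=4·0; sum ≡ 0  ⇒  +1.
(a,b)_13: α=-6, u≡8; β=-2, v≡6 (mod 13); (8|13)=-1, (6|13)=-1; sign (−1)^0·-1^-2·-1^-6 = +1.
(a,b)_∞: sgn(1034594)=+, sgn(31)=+, so +1.
(a,b)_41: α=1, u≡34; β=0, v≡32 (mod 41); (34|41)=-1, (32|41)=+1; sign (−1)^0·-1^0·+1^1 = +1.
Ram(1034594, 31) = {31, 37}; no ℚ_31-point on the conic.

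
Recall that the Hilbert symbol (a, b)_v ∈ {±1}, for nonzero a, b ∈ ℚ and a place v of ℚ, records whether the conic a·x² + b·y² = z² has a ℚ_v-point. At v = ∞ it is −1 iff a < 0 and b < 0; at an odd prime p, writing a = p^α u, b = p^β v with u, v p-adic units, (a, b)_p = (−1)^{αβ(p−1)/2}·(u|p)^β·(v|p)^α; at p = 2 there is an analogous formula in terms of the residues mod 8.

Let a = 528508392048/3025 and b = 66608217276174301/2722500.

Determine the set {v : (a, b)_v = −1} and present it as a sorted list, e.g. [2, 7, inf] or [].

[]

(a, b) ≡ (527, 106981) mod (ℚ^×)²; places V = {2, 3, 5, 7, 11, 13, 17, 23, 29, 31, ∞}.
(a,b)_3: α=2, u≡2; β=-2, v≡1 (mod 3); (2|3)=-1, (1|3)=+1; sign (−1)^0·-1^-2·+1^2 = +1.
(a,b)_13: α=2, u≡5; β=4, v≡3 (mod 13); (5|13)=-1, (3|13)=+1; sign (−1)^0·-1^4·+1^2 = +1.
(a,b)_2: α=4, β=-2; u≡7, v≡5 (mod 8); ε(u)ε(v)=1·0, αω(v)=4·1, βω(u)=-2·0; sum ≡ 0  ⇒  +1.
(a,b)_29: α=2, u≡4; β=3, v≡23 (mod 29); (4|29)=+1, (23|29)=+1; sign (−1)^0·+1^3·+1^2 = +1.
(a,b)_11: α=-2, u≡7; β=-2, v≡7 (mod 11); (7|11)=-1, (7|11)=-1; sign (−1)^0·-1^-2·-1^-2 = +1.
(a,b)_23: α=0, u≡10; β=2, v≡18 (mod 23); (10|23)=-1, (18|23)=+1; sign (−1)^0·-1^2·+1^0 = +1.
(a,b)_∞: sgn(527)=+, sgn(106981)=+, so +1.
(a,b)_5: α=-2, u≡3; β=-4, v≡1 (mod 5); (3|5)=-1, (1|5)=+1; sign (−1)^0·-1^-4·+1^-2 = +1.
(a,b)_7: α=2, u≡1; β=3, v≡2 (mod 7); (1|7)=+1, (2|7)=+1; sign (−1)^0·+1^3·+1^2 = +1.
(a,b)_17: α=1, u≡10; β=1, v≡6 (mod 17); (10|17)=-1, (6|17)=-1; sign (−1)^0·-1^1·-1^1 = +1.
(a,b)_31: α=1, u≡6; β=1, v≡25 (mod 31); (6|31)=-1, (25|31)=+1; sign (−1)^1·-1^1·+1^1 = +1.
Every local symbol is +1, so the conic 527·x² + 106981·y² = z² has ℚ_v-points for all v and hence a ℚ-point; (a, b / ℚ) ≅ M_2(ℚ).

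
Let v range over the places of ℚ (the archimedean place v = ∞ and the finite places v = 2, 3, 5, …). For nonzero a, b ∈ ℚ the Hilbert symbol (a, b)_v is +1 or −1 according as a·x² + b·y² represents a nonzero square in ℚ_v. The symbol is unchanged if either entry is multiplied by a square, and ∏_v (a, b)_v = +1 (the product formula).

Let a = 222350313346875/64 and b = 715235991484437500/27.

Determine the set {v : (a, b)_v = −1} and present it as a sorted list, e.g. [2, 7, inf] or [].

[3, 5, 17, 19]

Mod squares: a ≡ 310155, b ≡ 20036013. Check v ∈ {∞, 2, 3, 5, 7, 11, 17, 19, 23, 29, 31}.
v=19: a=19^0·(≡14), b=19^1·(≡12) mod 19; (14|19)=-1, (12|19)=-1; (−1)^{0·1·9}·(-1)^1·(-1)^0 = -1.
v=31: a=31^1·(≡17), b=31^1·(≡7) mod 31; (17|31)=-1, (7|31)=+1; (−1)^{1·1·15}·(-1)^1·(+1)^1 = +1.
v=3: a=3^5·(≡2), b=3^-3·(≡2) mod 3; (2|3)=-1, (2|3)=-1; (−1)^{5·-3·1}·(-1)^-3·(-1)^5 = -1.
v=29: a=29^1·(≡23), b=29^1·(≡6) mod 29; (23|29)=+1, (6|29)=+1; (−1)^{1·1·14}·(+1)^1·(+1)^1 = +1.
v=23: a=23^1·(≡15), b=23^1·(≡18) mod 23; (15|23)=-1, (18|23)=+1; (−1)^{1·1·11}·(-1)^1·(+1)^1 = +1.
v=11: a=11^0·(≡6), b=11^2·(≡6) mod 11; (6|11)=-1, (6|11)=-1; (−1)^{0·2·5}·(-1)^2·(-1)^0 = +1.
v=7: a=7^2·(≡5), b=7^2·(≡2) mod 7; (5|7)=-1, (2|7)=+1; (−1)^{2·2·3}·(-1)^2·(+1)^2 = +1.
v=∞: 310155 > 0 and 20036013 > 0  ⇒  (a,b)_∞ = +1.
v=2: v_2(a)=-6, v_2(b)=2; units ≡ 3, 5 (mod 8); ε·ε+αω+βω = 1·0+-6·1+2·1 ≡ 0  ⇒  (a,b)_2 = +1.
v=5: a=5^5·(≡4), b=5^6·(≡2) mod 5; (4|5)=+1, (2|5)=-1; (−1)^{5·6·2}·(+1)^6·(-1)^5 = -1.
v=17: a=17^2·(≡5), b=17^3·(≡2) mod 17; (5|17)=-1, (2|17)=+1; (−1)^{2·3·8}·(-1)^3·(+1)^2 = -1.
(310155, 20036013 / ℚ) ramifies at {3, 5, 17, 19}: a division algebra.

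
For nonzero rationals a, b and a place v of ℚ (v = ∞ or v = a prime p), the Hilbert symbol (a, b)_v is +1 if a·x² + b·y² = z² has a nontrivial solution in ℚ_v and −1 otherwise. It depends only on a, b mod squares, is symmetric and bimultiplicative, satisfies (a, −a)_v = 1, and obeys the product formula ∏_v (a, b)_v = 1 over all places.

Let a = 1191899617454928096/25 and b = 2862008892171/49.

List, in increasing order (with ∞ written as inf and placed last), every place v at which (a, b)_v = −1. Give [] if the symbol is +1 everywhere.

[3, 13, 23, 29]

(a, b) ≡ (572286, 11) mod (ℚ^×)²; places V = {2, 3, 5, 7, 11, 13, 23, 29, 41, ∞}.
(a,b)_41: α=0, u≡16; β=2, v≡15 (mod 41); (16|41)=+1, (15|41)=-1; sign (−1)^0·+1^2·-1^0 = +1.
(a,b)_29: α=5, u≡14; β=2, v≡15 (mod 29); (14|29)=-1, (15|29)=-1; sign (−1)^0·-1^2·-1^5 = -1.
(a,b)_2: α=5, β=0; u≡7, v≡3 (mod 8); ε(u)ε(v)=1·1, αω(v)=5·1, βω(u)=0·0; sum ≡ 0  ⇒  +1.
(a,b)_13: α=3, u≡4; β=2, v≡6 (mod 13); (4|13)=+1, (6|13)=-1; sign (−1)^0·+1^2·-1^3 = -1.
(a,b)_5: α=-2, u≡1; β=0, v≡4 (mod 5); (1|5)=+1, (4|5)=+1; sign (−1)^0·+1^0·+1^-2 = +1.
(a,b)_∞: sgn(572286)=+, sgn(11)=+, so +1.
(a,b)_3: α=3, u≡1; β=2, v≡2 (mod 3); (1|3)=+1, (2|3)=-1; sign (−1)^0·+1^2·-1^3 = -1.
(a,b)_7: α=0, u≡2; β=-2, v≡2 (mod 7); (2|7)=+1, (2|7)=+1; sign (−1)^0·+1^-2·+1^0 = +1.
(a,b)_23: α=1, u≡15; β=0, v≡14 (mod 23); (15|23)=-1, (14|23)=-1; sign (−1)^0·-1^0·-1^1 = -1.
(a,b)_11: α=3, u≡6; β=3, v≡5 (mod 11); (6|11)=-1, (5|11)=+1; sign (−1)^1·-1^3·+1^3 = +1.
Ram(572286, 11) = {3, 13, 23, 29}; no ℚ_3-point on the conic.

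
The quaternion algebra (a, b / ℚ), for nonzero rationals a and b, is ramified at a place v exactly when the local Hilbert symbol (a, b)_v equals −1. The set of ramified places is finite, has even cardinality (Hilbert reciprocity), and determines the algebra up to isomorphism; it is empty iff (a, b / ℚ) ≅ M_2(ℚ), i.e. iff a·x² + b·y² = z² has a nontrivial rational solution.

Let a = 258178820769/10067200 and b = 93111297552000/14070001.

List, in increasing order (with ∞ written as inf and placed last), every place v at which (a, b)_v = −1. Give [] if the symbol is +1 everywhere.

Mod squares: a ≡ 13, b ≡ 2730. Check v ∈ {∞, 2, 3, 5, 7, 11, 13, 17, 19, 31, 41}.
v=17: a=17^2·(≡15), b=17^0·(≡14) mod 17; (15|17)=+1, (14|17)=-1; (−1)^{2·0·8}·(+1)^0·(-1)^2 = +1.
v=11: a=11^-2·(≡8), b=11^-4·(≡6) mod 11; (8|11)=-1, (6|11)=-1; (−1)^{-2·-4·5}·(-1)^-4·(-1)^-2 = +1.
v=∞: 13 > 0 and 2730 > 0  ⇒  (a,b)_∞ = +1.
v=2: v_2(a)=-8, v_2(b)=7; units ≡ 5, 5 (mod 8); ε·ε+αω+βω = 0·0+-8·1+7·1 ≡ 1  ⇒  (a,b)_2 = -1.
v=13: a=13^-1·(≡4), b=13^1·(≡6) mod 13; (4|13)=+1, (6|13)=-1; (−1)^{-1·1·6}·(+1)^1·(-1)^-1 = -1.
v=3: a=3^12·(≡1), b=3^11·(≡1) mod 3; (1|3)=+1, (1|3)=+1; (−1)^{12·11·1}·(+1)^11·(+1)^12 = +1.
v=5: a=5^-2·(≡3), b=5^3·(≡1) mod 5; (3|5)=-1, (1|5)=+1; (−1)^{-2·3·2}·(-1)^3·(+1)^-2 = -1.
v=7: a=7^0·(≡3), b=7^1·(≡5) mod 7; (3|7)=-1, (5|7)=-1; (−1)^{0·1·3}·(-1)^1·(-1)^0 = -1.
v=31: a=31^0·(≡26), b=31^-2·(≡10) mod 31; (26|31)=-1, (10|31)=+1; (−1)^{0·-2·15}·(-1)^-2·(+1)^0 = +1.
v=41: a=41^2·(≡15), b=41^0·(≡17) mod 41; (15|41)=-1, (17|41)=-1; (−1)^{2·0·20}·(-1)^0·(-1)^2 = +1.
v=19: a=19^0·(≡14), b=19^2·(≡13) mod 19; (14|19)=-1, (13|19)=-1; (−1)^{0·2·9}·(-1)^2·(-1)^0 = +1.
(13, 2730 / ℚ) ramifies at {2, 5, 7, 13}: a division algebra.

[2, 5, 7, 13]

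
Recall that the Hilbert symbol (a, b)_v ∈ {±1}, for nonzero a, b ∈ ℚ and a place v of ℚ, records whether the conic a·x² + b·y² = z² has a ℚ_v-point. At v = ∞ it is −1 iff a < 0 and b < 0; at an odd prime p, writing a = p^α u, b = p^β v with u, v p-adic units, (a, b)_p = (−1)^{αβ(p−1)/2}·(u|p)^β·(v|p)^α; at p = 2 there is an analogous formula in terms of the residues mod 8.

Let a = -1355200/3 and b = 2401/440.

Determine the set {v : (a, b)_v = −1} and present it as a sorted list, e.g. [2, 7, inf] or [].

[3, 7]

(a, b) ≡ (-21, 110) mod (ℚ^×)²; places V = {2, 3, 5, 7, 11, ∞}.
(a,b)_11: α=2, u≡3; β=-1, v≡2 (mod 11); (3|11)=+1, (2|11)=-1; sign (−1)^0·+1^-1·-1^2 = +1.
(a,b)_2: α=6, β=-3; u≡3, v≡7 (mod 8); ε(u)ε(v)=1·1, αω(v)=6·0, βω(u)=-3·1; sum ≡ 0  ⇒  +1.
(a,b)_5: α=2, u≡4; β=-1, v≡2 (mod 5); (4|5)=+1, (2|5)=-1; sign (−1)^0·+1^-1·-1^2 = +1.
(a,b)_7: α=1, u≡2; β=4, v≡6 (mod 7); (2|7)=+1, (6|7)=-1; sign (−1)^0·+1^4·-1^1 = -1.
(a,b)_∞: sgn(-21)=−, sgn(110)=+, so +1.
(a,b)_3: α=-1, u≡2; β=0, v≡2 (mod 3); (2|3)=-1, (2|3)=-1; sign (−1)^0·-1^0·-1^-1 = -1.
Ram(-21, 110) = {3, 7}; no ℚ_3-point on the conic.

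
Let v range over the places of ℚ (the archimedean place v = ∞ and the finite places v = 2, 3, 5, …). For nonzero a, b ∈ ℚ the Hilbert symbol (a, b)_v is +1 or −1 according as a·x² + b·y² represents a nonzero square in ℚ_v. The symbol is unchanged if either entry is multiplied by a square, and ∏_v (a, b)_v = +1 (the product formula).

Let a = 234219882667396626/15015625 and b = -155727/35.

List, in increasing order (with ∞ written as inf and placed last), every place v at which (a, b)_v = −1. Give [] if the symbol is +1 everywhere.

[2, 3, 11, 13]

Mod squares: a ≡ 546, b ≡ -5005. Check v ∈ {∞, 2, 3, 5, 7, 11, 13, 19, 31}.
v=3: a=3^5·(≡2), b=3^2·(≡2) mod 3; (2|3)=-1, (2|3)=-1; (−1)^{5·2·1}·(-1)^2·(-1)^5 = -1.
v=∞: 546 > 0 and -5005 < 0  ⇒  (a,b)_∞ = +1.
v=5: a=5^-6·(≡1), b=5^-1·(≡4) mod 5; (1|5)=+1, (4|5)=+1; (−1)^{-6·-1·2}·(+1)^-1·(+1)^-6 = +1.
v=31: a=31^-2·(≡14), b=31^0·(≡12) mod 31; (14|31)=+1, (12|31)=-1; (−1)^{-2·0·15}·(+1)^0·(-1)^-2 = +1.
v=2: v_2(a)=1, v_2(b)=0; units ≡ 1, 3 (mod 8); ε·ε+αω+βω = 0·1+1·1+0·0 ≡ 1  ⇒  (a,b)_2 = -1.
v=11: a=11^6·(≡10), b=11^3·(≡2) mod 11; (10|11)=-1, (2|11)=-1; (−1)^{6·3·5}·(-1)^3·(-1)^6 = -1.
v=19: a=19^2·(≡18), b=19^0·(≡1) mod 19; (18|19)=-1, (1|19)=+1; (−1)^{2·0·9}·(-1)^0·(+1)^2 = +1.
v=7: a=7^3·(≡1), b=7^-1·(≡6) mod 7; (1|7)=+1, (6|7)=-1; (−1)^{3·-1·3}·(+1)^-1·(-1)^3 = +1.
v=13: a=13^3·(≡10), b=13^1·(≡8) mod 13; (10|13)=+1, (8|13)=-1; (−1)^{3·1·6}·(+1)^1·(-1)^3 = -1.
|Ram(546, -5005)| = 4, even; anisotropic at {2, 3, 11, 13}.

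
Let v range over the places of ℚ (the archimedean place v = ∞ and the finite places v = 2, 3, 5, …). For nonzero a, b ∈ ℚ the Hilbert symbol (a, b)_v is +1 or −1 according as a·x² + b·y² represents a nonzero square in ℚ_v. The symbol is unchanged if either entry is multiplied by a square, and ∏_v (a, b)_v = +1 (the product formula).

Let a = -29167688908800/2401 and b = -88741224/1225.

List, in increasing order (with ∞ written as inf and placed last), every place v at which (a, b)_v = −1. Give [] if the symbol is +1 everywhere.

(a, b) ≡ (-2, -14586) mod (ℚ^×)²; places V = {2, 3, 5, 7, 11, 13, 17, ∞}.
(a,b)_∞: sgn(-2)=−, sgn(-14586)=−, so -1.
(a,b)_13: α=2, u≡7; β=3, v≡4 (mod 13); (7|13)=-1, (4|13)=+1; sign (−1)^0·-1^3·+1^2 = -1.
(a,b)_7: α=-4, u≡6; β=-2, v≡4 (mod 7); (6|7)=-1, (4|7)=+1; sign (−1)^0·-1^-2·+1^-4 = +1.
(a,b)_3: α=6, u≡1; β=3, v≡1 (mod 3); (1|3)=+1, (1|3)=+1; sign (−1)^0·+1^3·+1^6 = +1.
(a,b)_2: α=15, β=3; u≡7, v≡3 (mod 8); ε(u)ε(v)=1·1, αω(v)=15·1, βω(u)=3·0; sum ≡ 0  ⇒  +1.
(a,b)_17: α=2, u≡15; β=1, v≡16 (mod 17); (15|17)=+1, (16|17)=+1; sign (−1)^0·+1^1·+1^2 = +1.
(a,b)_5: α=2, u≡3; β=-2, v≡4 (mod 5); (3|5)=-1, (4|5)=+1; sign (−1)^0·-1^-2·+1^2 = +1.
(a,b)_11: α=0, u≡3; β=1, v≡4 (mod 11); (3|11)=+1, (4|11)=+1; sign (−1)^0·+1^1·+1^0 = +1.
Ram(-2, -14586) = {13, ∞}; no ℚ_13-point on the conic.

[13, inf]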